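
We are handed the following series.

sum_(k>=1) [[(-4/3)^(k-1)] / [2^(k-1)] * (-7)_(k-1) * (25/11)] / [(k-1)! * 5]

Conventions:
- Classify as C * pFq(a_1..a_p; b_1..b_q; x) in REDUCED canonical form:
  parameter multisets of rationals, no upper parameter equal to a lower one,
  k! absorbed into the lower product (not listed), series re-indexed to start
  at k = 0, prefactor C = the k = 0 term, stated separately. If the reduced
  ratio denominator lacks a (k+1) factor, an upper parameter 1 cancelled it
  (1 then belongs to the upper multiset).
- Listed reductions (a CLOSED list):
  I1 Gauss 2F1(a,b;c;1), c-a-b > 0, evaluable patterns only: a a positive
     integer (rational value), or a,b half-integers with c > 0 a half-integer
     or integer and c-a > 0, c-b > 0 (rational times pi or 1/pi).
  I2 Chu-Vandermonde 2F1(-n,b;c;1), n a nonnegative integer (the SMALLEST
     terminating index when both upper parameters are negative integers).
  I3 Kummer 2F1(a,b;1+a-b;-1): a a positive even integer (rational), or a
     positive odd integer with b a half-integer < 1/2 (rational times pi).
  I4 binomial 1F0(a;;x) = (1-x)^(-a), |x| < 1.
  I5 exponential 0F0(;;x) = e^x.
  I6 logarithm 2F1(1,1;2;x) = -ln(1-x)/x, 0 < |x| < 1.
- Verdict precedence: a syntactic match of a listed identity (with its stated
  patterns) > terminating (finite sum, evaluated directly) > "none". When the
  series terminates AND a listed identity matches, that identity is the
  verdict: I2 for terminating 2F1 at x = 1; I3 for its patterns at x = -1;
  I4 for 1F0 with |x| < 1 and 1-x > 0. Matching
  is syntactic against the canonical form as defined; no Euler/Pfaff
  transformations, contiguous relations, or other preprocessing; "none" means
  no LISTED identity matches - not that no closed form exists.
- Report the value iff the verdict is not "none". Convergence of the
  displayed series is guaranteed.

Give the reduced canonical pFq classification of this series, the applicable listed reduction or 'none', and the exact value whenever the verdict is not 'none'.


Key step: t_0 being 5/11, the constant factors (prefactor 5/11) combine into one prefactor.
Term ratio: r(k) = (-2/3) * (k-7) / [(k+1)] - poly over poly, x = (-2/3) from leading terms; C = 5/11 at k = 0.

Reduced: x = -2/3, 1F0, upper = {-7}, lower = {-}, C = 5/11. Verdict: the I4 binomial reduction applies (the 1F0 binomial series: exponent 7, x = -2/3). Sum: 390625/24057.


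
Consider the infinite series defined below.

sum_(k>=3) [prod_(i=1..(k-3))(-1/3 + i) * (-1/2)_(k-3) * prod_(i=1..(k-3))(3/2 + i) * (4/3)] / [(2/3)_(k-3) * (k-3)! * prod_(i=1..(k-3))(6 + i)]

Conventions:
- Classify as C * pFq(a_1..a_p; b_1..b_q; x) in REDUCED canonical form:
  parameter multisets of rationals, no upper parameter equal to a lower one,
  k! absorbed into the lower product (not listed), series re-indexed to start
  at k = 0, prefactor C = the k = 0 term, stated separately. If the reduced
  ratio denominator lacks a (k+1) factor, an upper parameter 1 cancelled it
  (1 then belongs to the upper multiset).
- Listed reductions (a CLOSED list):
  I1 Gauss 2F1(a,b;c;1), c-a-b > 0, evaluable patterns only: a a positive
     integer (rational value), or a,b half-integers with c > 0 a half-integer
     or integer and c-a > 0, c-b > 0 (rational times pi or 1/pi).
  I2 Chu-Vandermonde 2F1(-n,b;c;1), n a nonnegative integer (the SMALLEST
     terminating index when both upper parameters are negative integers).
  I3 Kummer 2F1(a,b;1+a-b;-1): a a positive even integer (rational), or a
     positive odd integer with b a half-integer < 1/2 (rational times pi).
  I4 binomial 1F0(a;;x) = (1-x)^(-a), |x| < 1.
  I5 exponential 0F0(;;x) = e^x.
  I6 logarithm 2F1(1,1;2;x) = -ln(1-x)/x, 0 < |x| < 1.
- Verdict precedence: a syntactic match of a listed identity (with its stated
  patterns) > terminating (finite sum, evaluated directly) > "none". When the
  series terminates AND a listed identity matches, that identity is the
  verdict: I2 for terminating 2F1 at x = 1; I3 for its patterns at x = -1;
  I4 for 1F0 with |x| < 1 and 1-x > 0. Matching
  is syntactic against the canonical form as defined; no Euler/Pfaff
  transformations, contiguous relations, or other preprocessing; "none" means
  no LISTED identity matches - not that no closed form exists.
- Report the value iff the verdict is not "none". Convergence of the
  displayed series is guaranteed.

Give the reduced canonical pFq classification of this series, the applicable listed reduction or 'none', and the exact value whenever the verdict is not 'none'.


Classification (C = 4/3): 2F1 with upper {-1/2, 5/2}, lower {7}, argument x = 1. Verdict: Gauss's theorem I1 (half-integer case) matches (x = 1; upper {-1/2, 5/2} half-integers, c = 7 in the evaluable pattern). Value: (1048576/315315) / pi.

Key observation: t_0 being 4/3, the running product (C = 4/3, x = 1) telescopes to a rising factorial.
Term ratio: r(k) = 1 * (k-1/2) (k+5/2) / [(k+7) (k+1)] - rational in k, leading ratio 1; with t_0 = 4/3, classification follows.


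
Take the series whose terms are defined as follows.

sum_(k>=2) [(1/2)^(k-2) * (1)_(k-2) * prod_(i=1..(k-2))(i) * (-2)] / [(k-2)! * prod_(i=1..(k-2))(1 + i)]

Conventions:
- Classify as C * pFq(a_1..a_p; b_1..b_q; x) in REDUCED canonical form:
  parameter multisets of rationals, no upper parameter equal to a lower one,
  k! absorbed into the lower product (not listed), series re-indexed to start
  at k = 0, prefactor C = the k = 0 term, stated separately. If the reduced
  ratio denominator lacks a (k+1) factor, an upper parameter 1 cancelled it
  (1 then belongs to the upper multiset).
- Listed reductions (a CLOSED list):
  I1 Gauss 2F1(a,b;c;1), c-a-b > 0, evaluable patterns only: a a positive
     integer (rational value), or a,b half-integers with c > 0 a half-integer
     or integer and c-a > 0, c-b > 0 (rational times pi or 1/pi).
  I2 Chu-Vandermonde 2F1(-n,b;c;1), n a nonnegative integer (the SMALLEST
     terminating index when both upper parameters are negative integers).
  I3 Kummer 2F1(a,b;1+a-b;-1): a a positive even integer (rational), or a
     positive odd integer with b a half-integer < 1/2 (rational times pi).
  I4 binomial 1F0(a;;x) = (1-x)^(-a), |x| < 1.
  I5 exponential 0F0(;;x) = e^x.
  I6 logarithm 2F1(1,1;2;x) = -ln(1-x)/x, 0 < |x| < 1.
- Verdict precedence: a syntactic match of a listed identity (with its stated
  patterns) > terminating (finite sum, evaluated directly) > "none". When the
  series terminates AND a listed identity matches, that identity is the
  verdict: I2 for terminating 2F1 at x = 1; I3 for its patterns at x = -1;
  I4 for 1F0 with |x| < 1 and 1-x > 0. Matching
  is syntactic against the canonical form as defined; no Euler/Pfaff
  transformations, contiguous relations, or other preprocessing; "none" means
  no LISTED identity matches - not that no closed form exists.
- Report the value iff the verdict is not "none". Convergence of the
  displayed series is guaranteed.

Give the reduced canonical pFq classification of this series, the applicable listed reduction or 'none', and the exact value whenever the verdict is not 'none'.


x = 1/2 here; the reduced form reads 2F1, upper {1, 1}, lower {2}, C = -2. Verdict: the logarithmic series (I6) applies (the logarithm: parameters (1,1;2), x = 1/2). Exact value: 4 * ln(1/2).

First insight: x = (1/2) and the running product (C = -2) telescopes to a rising factorial.
Consecutive-term ratio: r(k) = (1/2) * (k+1) (k+1) / [(k+2) (k+1)] - poly over poly, x = (1/2) from leading terms; C = -2 at k = 0.


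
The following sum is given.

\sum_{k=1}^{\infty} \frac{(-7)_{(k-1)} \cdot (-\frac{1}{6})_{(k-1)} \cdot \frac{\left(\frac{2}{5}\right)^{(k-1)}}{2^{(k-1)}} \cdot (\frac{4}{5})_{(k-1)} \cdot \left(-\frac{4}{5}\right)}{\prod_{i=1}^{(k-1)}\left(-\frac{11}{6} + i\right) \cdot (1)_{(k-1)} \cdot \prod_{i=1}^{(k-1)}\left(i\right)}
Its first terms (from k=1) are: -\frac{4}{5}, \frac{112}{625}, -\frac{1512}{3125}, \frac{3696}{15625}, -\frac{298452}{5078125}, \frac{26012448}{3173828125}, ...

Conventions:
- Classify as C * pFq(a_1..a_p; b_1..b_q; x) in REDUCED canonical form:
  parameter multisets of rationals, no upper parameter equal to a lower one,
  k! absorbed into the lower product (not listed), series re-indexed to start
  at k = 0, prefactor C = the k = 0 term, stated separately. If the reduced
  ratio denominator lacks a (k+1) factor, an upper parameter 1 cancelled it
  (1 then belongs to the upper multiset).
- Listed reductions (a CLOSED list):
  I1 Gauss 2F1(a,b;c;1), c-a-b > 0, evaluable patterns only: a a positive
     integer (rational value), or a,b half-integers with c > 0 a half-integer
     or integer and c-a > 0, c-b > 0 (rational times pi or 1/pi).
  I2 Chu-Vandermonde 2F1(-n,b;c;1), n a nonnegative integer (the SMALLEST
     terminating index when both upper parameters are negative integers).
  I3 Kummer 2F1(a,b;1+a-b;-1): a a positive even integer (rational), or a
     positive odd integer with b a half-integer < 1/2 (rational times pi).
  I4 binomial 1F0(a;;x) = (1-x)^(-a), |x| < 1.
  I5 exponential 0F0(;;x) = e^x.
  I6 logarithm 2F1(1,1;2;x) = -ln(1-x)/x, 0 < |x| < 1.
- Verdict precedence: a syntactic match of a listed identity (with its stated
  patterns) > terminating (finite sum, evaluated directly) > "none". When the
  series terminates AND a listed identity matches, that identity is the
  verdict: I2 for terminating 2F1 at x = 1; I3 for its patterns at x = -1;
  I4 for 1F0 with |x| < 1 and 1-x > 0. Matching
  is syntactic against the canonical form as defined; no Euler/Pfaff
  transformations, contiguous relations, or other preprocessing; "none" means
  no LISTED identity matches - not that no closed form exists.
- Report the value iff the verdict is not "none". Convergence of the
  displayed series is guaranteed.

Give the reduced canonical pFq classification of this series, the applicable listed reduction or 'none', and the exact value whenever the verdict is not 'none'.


Reduced: x = \frac{1}{5}, 3F2, upper = {-7, -\frac{1}{6}, \frac{4}{5}}, lower = {-\frac{5}{6}, 1}, C = -\frac{4}{5}. Verdict: terminating - upper parameter -7 makes this a finite sum (last index 7), evaluated exactly. Hence: -\frac{282641646629168}{307464599609375}.

Key step: x = \frac{1}{5} and the lower running product (C = -4/5) is a rising factorial.
Adjacent-term ratio: r(k) = \frac{1}{5} * (k-7) (k-\frac{1}{6}) (k+\frac{4}{5}) / [(k-\frac{5}{6}) (k+1) (k+1)] ; factor over Q: parameters, x = \frac{1}{5}, and C = -\frac{4}{5}.


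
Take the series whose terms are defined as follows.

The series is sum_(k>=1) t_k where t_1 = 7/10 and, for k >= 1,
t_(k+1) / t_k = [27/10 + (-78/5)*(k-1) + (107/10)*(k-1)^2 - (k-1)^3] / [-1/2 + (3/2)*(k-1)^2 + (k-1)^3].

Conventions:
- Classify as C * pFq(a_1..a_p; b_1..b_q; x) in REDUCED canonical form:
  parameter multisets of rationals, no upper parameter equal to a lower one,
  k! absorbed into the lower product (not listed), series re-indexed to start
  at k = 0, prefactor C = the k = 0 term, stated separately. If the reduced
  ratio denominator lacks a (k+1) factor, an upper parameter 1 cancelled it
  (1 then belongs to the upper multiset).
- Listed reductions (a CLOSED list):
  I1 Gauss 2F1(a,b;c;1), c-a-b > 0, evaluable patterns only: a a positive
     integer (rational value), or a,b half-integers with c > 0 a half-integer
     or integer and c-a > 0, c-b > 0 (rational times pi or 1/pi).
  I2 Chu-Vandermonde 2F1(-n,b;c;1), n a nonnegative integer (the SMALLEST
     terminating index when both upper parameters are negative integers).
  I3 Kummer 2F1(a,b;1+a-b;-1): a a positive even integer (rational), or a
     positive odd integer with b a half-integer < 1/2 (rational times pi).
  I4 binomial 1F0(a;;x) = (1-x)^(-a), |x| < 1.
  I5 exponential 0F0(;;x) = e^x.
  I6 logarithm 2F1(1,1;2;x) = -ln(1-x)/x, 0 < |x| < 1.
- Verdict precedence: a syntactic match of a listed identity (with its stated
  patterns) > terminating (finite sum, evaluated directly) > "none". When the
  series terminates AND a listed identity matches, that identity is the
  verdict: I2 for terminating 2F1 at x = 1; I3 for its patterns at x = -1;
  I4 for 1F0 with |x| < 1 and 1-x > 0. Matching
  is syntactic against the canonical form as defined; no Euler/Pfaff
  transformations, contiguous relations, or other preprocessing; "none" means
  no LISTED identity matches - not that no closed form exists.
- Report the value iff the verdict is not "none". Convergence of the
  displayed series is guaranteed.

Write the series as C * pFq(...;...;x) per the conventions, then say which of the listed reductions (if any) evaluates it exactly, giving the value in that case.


x = -1 here; the reduced form reads 3F2, upper {-9, -3/2, -1/5}, lower {-1/2, 1}, C = 7/10. Verdict: terminating at k = 9: the factor (-9)_k kills every later term; summing the 10 survivors is exact. Sum: 316763616498/34912109375.

First insight: from the first term 7/10: roots of the ratio polynomials (C = 7/10, x = -1) are the negated parameters.
Consecutive-term ratio: r(k) = (-1) * (k-9) (k-3/2) (k-1/5) / [(k-1/2) (k+1) (k+1)] ; factor over Q: parameters, x = (-1), and C = 7/10.


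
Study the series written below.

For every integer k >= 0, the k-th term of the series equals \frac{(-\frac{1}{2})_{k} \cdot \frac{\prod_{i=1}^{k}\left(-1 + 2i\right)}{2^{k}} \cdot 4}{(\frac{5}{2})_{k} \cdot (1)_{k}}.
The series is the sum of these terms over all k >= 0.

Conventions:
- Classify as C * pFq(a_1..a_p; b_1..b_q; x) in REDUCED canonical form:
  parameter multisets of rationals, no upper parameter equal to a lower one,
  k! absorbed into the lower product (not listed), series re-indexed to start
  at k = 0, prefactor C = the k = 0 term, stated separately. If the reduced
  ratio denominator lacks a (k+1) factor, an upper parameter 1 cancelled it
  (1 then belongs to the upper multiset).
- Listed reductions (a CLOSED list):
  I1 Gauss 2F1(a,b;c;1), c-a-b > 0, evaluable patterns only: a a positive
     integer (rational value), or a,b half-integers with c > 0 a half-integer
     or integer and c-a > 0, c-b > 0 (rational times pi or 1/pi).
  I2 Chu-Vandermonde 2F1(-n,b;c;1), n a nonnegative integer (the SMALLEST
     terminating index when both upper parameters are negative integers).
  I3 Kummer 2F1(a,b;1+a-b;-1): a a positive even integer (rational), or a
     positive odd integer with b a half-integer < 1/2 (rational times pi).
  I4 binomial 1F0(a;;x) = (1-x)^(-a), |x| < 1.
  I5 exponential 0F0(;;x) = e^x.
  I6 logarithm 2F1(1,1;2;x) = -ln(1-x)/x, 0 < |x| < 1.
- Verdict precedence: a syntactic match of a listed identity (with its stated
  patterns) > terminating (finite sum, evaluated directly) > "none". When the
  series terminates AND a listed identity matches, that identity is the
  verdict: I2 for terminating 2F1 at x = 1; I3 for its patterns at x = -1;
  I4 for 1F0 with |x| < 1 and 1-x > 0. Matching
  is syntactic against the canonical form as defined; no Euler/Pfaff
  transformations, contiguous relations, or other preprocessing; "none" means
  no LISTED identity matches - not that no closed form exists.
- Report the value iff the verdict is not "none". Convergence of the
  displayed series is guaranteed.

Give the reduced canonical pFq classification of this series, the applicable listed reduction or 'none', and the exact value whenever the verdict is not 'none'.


This is 4 * 2F1(-\frac{1}{2}, \frac{1}{2}; \frac{5}{2}; 1) in reduced canonical form. Verdict (x = 1): Gauss (I1, half-integer pattern) applies (x = 1; upper {-\frac{1}{2}, \frac{1}{2}} half-integers, c = \frac{5}{2} in the evaluable pattern). Its exact value is \frac{9}{8} \cdot \pi.

Key observation: x = 1 and the odd product 1*3*...*(2k-1) (prefactor 4) is 2^k (1/2)_k.
Consecutive-term ratio: r(k) = 1 * (k-\frac{1}{2}) (k+\frac{1}{2}) / [(k+\frac{5}{2}) (k+1)] - poly over poly, x = 1 from leading terms; C = 4 at k = 0.


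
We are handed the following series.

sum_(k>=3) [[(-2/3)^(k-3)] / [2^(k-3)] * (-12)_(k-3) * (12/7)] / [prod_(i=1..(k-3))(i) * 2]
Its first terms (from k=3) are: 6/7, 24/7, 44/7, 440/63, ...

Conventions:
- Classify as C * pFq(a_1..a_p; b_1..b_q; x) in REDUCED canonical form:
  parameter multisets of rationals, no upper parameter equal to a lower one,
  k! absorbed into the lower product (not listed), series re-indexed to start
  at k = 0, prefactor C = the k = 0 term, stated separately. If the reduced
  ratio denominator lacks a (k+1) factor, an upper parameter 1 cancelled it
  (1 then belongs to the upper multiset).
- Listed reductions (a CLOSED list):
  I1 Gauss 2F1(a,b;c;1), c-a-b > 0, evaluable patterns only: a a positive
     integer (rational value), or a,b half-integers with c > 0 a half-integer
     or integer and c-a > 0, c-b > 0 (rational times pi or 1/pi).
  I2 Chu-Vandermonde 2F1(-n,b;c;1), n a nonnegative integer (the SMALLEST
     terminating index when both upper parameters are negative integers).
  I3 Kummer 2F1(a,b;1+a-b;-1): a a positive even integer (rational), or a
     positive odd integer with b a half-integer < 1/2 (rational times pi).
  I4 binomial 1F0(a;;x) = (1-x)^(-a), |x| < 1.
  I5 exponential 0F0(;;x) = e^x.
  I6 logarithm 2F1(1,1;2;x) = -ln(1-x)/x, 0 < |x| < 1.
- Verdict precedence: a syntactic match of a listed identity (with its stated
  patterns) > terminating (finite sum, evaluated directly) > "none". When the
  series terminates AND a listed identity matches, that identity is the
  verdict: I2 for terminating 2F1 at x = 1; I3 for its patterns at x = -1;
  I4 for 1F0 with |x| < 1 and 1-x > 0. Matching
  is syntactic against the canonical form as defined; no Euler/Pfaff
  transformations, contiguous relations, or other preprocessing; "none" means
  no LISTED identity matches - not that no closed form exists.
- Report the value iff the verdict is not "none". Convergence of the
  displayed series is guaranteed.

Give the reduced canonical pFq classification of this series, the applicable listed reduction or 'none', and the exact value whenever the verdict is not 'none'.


First insight: from the first term 6/7: the constant factors (C = 6/7, x = -1/3) combine into one prefactor.
Term ratio: r(k) = (-1/3) * (k-12) / [(k+1)] - rational; roots negated = parameters, x = (-1/3), C = 6/7.

This is 6/7 * 1F0(-12; -; -1/3) in reduced canonical form. Verdict at x = -1/3: the binomial series (I4) matches (the 1F0 binomial series: exponent 12, x = -1/3). Sum: 33554432/1240029.


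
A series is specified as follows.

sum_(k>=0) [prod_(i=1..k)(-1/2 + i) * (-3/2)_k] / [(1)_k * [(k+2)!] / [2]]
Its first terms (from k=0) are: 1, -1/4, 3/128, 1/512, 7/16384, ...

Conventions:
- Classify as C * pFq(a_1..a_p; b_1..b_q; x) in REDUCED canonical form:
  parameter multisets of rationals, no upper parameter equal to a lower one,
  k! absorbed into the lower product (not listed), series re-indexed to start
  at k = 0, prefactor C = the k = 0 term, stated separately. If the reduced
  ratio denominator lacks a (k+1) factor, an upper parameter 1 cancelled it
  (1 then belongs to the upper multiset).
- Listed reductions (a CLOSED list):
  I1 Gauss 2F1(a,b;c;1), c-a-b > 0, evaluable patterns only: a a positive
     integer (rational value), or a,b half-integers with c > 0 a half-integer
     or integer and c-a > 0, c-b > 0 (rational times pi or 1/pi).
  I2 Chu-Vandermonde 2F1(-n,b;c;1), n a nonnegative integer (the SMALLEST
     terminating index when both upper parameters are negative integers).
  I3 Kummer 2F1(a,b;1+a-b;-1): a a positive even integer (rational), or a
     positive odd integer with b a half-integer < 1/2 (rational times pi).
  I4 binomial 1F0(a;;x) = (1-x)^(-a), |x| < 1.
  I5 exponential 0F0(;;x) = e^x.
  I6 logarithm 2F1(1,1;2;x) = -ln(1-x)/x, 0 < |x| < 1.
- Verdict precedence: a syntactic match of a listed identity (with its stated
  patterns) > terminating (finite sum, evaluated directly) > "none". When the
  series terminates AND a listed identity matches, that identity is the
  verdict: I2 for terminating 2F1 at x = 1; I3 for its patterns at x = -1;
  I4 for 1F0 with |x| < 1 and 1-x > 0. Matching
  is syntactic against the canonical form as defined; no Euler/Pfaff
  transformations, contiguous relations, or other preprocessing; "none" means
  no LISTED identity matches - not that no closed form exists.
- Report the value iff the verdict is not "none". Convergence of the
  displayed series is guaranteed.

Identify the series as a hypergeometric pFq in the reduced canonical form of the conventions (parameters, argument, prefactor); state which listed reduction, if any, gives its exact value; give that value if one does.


Key observation: t_0 being 1, the denominator's factorial ratio (C = 1, x = 1) is a lower Pochhammer.
Step ratio: r(k) = 1 * (k-3/2) (k+1/2) / [(k+3) (k+1)] ; factor over Q: parameters, x = 1, and C = 1.

This is 1 * 2F1(-3/2, 1/2; 3; 1) in reduced canonical form. Verdict: Gauss's theorem I1 (half-integer case) matches (x = 1; upper {-3/2, 1/2} half-integers, c = 3 in the evaluable pattern). Value: (256/105) / pi.


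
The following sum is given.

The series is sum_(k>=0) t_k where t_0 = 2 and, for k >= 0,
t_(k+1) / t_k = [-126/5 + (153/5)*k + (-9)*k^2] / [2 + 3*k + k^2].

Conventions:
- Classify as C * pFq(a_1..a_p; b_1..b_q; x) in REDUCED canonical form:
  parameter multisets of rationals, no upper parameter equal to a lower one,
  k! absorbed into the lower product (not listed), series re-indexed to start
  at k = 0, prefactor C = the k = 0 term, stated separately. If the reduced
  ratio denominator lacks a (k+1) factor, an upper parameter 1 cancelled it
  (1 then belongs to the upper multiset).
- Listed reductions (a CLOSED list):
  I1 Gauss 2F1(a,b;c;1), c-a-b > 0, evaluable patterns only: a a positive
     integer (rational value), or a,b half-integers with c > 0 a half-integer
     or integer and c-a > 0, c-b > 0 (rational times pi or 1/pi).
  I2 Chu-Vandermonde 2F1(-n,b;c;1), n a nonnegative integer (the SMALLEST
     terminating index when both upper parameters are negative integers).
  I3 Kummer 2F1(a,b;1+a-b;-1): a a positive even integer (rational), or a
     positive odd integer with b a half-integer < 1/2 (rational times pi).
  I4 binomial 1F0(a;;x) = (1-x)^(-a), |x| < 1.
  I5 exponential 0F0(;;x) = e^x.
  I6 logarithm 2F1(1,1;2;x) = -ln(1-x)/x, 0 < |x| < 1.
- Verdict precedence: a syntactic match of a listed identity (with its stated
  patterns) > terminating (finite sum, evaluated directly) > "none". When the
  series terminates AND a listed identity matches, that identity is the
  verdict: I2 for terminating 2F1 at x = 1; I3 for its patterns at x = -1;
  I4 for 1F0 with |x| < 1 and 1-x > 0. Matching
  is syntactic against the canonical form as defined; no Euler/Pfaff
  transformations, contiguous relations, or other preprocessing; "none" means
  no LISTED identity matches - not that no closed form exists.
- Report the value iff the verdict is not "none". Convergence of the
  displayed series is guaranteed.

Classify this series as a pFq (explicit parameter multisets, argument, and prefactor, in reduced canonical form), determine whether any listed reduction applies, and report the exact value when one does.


Structural cue: x = (-9) and the expanded ratio factors over Q; C = 2, roots give parameters.
Consecutive-term ratio: r(k) = (-9) * (k-2) (k-7/5) / [(k+2) (k+1)] - rational in k. x = (-9); t_0 = 2; negate the roots.

Canonical form: C = 2 times 2F1 with upper {-2, -7/5}, lower {2}, x = -9. Verdict: terminating at k = 2: the factor (-2)_k kills every later term; summing the 3 survivors is exact. Sum: -202/25.


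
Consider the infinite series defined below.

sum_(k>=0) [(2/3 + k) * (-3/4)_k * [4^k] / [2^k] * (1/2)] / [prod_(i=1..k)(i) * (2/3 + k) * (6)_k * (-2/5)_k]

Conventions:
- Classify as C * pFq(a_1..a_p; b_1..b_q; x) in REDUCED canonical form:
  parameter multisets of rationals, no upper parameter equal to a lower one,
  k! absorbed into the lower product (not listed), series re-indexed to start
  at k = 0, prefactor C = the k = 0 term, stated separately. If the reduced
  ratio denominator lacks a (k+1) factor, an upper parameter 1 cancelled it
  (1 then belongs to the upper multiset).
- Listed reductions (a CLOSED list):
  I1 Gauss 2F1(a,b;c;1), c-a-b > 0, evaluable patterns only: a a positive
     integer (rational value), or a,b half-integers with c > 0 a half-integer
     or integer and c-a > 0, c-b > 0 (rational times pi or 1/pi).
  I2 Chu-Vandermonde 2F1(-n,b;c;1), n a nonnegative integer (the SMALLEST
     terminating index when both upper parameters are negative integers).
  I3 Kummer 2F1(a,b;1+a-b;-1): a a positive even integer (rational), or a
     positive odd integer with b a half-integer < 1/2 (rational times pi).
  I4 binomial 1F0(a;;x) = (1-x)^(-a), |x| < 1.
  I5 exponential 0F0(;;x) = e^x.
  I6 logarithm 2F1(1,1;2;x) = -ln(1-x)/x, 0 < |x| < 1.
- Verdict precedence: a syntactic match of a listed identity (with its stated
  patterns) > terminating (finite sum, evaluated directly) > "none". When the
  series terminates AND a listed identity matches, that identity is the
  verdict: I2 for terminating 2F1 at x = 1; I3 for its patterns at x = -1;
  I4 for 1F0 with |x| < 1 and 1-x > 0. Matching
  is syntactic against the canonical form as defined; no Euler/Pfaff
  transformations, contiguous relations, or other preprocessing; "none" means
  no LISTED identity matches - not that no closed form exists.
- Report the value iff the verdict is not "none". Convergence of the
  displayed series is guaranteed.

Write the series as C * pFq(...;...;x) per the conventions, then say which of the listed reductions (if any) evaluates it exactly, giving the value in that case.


Prefactor 1/2, argument 2: 1F2 with upper {-3/4} over lower {-2/5, 6}. Verdict: none (x = 2): each listed identity misses the multisets {-3/4} ; {-2/5, 6}.

Key observation: x = 2 and k + 2/3 divides numerator and denominator alike; prefactor 1/2 after cancelling.
Step ratio: r(k) = 2 * (k-3/4) / [(k-2/5) (k+6) (k+1)] - rational in k. x = 2; t_0 = 1/2; negate the roots.


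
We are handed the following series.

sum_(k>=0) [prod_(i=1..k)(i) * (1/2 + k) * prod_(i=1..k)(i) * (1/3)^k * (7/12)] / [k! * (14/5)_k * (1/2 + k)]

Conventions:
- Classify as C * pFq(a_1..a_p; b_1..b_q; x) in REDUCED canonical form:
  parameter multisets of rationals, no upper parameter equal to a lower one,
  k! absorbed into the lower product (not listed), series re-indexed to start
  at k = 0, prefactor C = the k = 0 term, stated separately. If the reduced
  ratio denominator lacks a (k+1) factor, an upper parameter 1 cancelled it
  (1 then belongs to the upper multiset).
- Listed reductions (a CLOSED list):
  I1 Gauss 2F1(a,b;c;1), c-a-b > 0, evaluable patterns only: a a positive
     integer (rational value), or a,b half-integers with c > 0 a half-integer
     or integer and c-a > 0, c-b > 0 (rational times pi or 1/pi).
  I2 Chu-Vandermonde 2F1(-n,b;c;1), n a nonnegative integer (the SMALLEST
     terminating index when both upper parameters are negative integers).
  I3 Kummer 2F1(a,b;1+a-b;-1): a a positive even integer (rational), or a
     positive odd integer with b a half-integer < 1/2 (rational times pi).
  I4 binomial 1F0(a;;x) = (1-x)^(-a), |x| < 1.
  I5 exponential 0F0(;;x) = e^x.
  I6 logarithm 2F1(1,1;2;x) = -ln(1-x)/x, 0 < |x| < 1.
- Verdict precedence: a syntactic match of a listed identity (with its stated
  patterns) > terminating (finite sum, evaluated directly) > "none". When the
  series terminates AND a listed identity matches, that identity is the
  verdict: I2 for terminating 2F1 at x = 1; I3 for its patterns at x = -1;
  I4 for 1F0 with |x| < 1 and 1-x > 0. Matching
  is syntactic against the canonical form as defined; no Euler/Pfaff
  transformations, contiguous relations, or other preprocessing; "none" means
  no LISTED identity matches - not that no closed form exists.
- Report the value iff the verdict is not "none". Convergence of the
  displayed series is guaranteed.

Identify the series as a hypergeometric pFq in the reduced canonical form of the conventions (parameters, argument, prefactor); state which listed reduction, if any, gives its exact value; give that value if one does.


Canonical form: C = 7/12 times 2F1 with upper {1, 1}, lower {14/5}, x = 1/3. Verdict: none. Every listed pattern misses the 2F1 form at 1/3, upper {1, 1}.

Key observation: t_0 = 7/12 here, and the running product (C = 7/12, x = 1/3) telescopes to a rising factorial.
Step ratio: r(k) = (1/3) * (k+1) (k+1) / [(k+14/5) (k+1)] - rational; roots negated = parameters, x = (1/3), C = 7/12.


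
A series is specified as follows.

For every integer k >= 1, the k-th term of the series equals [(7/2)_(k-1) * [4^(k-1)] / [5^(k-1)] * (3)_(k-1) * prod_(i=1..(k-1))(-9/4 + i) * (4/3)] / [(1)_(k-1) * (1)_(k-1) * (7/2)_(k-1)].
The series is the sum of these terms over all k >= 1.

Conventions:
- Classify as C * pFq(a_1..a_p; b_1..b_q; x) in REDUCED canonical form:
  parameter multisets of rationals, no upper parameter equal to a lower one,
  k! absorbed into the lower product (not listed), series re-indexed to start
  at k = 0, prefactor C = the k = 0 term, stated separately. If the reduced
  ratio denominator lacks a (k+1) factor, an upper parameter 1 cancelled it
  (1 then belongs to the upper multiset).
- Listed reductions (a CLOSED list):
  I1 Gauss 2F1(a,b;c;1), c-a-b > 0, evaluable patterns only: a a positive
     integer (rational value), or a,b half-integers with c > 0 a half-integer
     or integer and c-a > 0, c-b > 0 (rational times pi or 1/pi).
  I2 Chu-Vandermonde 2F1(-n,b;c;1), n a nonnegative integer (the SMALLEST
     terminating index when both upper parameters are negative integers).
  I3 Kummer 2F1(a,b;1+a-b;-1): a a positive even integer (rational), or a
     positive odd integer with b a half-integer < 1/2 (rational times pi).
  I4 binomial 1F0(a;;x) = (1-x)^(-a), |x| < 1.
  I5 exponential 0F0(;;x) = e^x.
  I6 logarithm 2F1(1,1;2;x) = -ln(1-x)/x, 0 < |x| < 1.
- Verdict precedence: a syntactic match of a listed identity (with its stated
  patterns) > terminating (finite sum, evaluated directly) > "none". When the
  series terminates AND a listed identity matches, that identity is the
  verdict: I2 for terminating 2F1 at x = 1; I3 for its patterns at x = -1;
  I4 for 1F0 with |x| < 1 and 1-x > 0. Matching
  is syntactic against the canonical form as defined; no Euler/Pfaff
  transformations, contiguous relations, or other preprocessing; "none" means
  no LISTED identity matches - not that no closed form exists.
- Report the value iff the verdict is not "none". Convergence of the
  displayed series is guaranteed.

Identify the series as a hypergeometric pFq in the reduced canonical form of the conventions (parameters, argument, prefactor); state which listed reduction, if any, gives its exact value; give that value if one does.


The series (x = 4/5) is 2F1: upper {-5/4, 3}, lower {1}, prefactor 4/3. Verdict: none. A 2F1 with upper {-5/4, 3} fits none of I1-I6 at x = 4/5; the sum runs forever.

Key step: from the first term 4/3: the running product (C = 4/3, x = 4/5) telescopes to a rising factorial.
Term ratio: r(k) = (4/5) * (k-5/4) (k+3) / [(k+1) (k+1)] - poly over poly, x = (4/5) from leading terms; C = 4/3 at k = 0.


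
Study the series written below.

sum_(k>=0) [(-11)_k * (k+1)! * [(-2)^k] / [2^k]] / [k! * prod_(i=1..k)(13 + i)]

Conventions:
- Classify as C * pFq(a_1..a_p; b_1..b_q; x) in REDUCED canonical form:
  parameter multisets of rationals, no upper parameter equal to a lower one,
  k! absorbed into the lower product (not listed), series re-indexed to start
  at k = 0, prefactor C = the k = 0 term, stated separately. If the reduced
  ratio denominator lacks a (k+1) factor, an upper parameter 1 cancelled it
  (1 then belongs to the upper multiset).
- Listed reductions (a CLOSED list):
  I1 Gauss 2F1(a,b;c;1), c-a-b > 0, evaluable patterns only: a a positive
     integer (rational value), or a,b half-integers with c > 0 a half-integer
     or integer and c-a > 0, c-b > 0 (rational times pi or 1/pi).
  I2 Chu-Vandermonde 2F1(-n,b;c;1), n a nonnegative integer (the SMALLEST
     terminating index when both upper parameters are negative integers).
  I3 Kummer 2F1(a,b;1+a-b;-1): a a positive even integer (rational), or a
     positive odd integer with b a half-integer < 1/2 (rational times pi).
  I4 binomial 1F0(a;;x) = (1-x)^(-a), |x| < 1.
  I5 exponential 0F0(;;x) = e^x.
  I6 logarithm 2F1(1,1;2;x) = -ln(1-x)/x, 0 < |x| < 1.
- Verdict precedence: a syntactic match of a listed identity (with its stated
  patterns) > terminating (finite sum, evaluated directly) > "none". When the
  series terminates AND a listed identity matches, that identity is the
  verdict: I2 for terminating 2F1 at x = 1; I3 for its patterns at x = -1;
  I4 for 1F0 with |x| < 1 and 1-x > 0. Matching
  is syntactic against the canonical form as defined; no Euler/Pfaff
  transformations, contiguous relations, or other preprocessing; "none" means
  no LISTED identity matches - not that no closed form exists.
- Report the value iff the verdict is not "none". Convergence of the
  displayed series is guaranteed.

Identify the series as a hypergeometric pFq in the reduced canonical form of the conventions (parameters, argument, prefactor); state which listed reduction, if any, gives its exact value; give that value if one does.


This is 1 * 2F1(-11, 2; 14; -1) in reduced canonical form. Verdict: Kummer (I3) applies (x = -1; c = 14 equals 1+a-b for upper {-11, 2}: listed pattern). Its exact value is 13/2.

Key step: with t_0 = 1, the lower running product (C = 1, x = -1) is a rising factorial.
Step ratio: r(k) = (-1) * (k-11) (k+2) / [(k+14) (k+1)] - rational in k, leading ratio (-1); with t_0 = 1, classification follows.


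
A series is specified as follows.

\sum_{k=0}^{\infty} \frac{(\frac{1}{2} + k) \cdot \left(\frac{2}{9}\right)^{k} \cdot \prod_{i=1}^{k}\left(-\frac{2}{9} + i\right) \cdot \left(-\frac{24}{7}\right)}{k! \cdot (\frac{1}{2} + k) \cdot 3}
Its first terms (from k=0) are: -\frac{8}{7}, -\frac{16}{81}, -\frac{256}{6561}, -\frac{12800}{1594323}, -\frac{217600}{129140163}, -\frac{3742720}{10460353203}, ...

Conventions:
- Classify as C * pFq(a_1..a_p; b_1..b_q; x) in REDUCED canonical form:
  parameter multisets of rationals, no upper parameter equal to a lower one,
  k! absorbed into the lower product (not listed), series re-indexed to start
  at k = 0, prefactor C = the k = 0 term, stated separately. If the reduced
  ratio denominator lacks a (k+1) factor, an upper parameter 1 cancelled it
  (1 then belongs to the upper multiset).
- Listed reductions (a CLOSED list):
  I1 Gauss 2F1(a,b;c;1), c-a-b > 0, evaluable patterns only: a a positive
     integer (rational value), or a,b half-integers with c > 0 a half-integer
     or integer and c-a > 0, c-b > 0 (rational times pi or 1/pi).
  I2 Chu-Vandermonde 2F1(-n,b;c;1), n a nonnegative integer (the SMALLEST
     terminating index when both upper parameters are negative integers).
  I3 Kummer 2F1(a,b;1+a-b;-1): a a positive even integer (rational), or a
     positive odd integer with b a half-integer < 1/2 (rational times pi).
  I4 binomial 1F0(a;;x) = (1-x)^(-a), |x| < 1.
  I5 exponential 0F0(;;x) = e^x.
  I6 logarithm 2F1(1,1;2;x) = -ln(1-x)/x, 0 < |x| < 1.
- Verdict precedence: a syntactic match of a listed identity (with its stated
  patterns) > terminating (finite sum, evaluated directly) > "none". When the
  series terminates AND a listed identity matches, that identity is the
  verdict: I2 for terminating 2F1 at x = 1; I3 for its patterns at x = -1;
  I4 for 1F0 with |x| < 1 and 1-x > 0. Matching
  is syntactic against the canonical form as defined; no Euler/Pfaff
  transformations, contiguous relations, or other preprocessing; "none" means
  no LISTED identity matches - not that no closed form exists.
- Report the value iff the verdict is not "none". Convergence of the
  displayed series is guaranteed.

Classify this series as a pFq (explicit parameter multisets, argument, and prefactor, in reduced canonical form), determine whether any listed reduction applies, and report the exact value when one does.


Key step: t_0 being -\frac{8}{7}, the running product (C = -8/7) telescopes to a rising factorial.
Consecutive-term ratio: r(k) = \frac{2}{9} * (k+\frac{7}{9}) / [(k+1)] - poly over poly, x = \frac{2}{9} from leading terms; C = -\frac{8}{7} at k = 0.

At argument \frac{2}{9}: a 1F0 with upper {\frac{7}{9}}, lower {-}, scaled by C = -\frac{8}{7}. Verdict: binomial (I4) matches (the 1F0 binomial series: exponent -7/9, x = \frac{2}{9}). Sum: \left(-\frac{8}{7}\right) \cdot \left(\frac{7}{9}\right)^{-\frac{7}{9}}.


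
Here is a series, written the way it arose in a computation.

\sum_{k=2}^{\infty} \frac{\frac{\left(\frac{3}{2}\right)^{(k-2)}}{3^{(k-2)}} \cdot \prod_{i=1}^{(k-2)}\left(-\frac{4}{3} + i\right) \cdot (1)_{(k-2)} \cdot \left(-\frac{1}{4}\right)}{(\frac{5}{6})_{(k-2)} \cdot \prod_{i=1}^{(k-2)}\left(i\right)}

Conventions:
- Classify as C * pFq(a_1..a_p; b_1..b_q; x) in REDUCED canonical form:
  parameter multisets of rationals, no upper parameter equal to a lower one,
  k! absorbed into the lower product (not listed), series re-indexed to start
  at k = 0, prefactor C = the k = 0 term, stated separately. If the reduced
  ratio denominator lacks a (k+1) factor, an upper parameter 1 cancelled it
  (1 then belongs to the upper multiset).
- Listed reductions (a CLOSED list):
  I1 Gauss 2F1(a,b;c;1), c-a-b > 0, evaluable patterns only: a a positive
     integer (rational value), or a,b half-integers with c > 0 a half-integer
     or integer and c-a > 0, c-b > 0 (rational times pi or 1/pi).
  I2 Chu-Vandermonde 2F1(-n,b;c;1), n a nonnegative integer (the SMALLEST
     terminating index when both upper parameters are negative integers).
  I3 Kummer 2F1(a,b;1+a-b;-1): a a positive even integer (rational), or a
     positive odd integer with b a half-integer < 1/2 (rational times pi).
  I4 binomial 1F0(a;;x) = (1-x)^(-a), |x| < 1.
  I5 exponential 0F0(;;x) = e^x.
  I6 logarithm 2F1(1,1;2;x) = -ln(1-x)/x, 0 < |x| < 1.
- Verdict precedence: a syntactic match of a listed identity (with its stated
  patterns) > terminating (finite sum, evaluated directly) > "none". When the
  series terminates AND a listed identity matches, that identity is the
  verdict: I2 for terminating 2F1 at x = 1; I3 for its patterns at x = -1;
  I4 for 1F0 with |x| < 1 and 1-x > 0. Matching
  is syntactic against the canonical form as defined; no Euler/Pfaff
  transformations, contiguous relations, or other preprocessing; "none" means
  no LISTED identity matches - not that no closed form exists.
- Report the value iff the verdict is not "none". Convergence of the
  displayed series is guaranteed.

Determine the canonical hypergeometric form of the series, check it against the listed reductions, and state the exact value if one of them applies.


First insight: t_0 = -\frac{1}{4} here, and the two k-th powers (C = -1/4, x = 1/2) combine into one argument.
Ratio: r(k) = \frac{1}{2} * (k-\frac{1}{3}) (k+1) / [(k+\frac{5}{6}) (k+1)] - poly over poly, x = \frac{1}{2} from leading terms; C = -\frac{1}{4} at k = 0.

Reduced: x = \frac{1}{2}, 2F1, upper = {-\frac{1}{3}, 1}, lower = {\frac{5}{6}}, C = -\frac{1}{4}. Verdict: none. A 2F1 with upper {-\frac{1}{3}, 1} fits none of I1-I6 at x = \frac{1}{2}; the sum runs forever.


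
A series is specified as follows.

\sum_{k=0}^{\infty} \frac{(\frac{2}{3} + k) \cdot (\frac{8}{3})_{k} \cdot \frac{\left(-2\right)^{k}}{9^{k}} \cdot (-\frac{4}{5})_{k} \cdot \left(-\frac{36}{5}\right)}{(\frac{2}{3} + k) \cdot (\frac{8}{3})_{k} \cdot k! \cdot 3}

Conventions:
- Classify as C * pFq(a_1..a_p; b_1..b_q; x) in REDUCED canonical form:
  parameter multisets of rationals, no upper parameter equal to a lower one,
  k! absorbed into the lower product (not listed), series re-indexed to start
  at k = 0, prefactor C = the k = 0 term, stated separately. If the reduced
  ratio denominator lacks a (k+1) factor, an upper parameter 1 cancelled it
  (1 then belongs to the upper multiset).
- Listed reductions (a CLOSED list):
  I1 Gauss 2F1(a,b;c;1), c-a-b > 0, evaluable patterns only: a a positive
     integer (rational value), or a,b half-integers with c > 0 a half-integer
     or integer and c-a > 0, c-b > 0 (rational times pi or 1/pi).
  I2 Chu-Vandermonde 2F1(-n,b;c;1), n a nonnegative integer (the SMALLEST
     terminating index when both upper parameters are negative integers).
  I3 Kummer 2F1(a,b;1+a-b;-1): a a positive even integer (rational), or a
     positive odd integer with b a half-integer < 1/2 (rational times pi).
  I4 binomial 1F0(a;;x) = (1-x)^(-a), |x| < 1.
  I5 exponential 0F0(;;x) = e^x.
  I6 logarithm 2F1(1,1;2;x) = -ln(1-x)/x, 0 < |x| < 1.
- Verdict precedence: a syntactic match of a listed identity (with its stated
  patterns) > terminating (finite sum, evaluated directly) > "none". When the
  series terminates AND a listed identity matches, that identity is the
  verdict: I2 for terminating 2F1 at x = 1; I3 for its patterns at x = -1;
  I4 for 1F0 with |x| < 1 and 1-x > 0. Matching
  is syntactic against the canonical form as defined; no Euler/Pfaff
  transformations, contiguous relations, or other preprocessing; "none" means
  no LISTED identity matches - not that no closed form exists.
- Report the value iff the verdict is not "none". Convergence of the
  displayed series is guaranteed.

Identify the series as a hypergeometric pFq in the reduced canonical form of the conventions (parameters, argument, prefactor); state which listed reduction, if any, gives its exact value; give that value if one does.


With C = -\frac{12}{5}: the canonical form is 1F0(-\frac{4}{5}; -; -\frac{2}{9}). Verdict: binomial (I4) matches (the 1F0 binomial series: exponent 4/5, x = -\frac{2}{9}). Sum: \left(-\frac{12}{5}\right) \cdot \left(\frac{11}{9}\right)^{\frac{4}{5}}.

Key observation: t_0 = -\frac{12}{5} here, and the two geometric factors (prefactor -12/5) combine into one argument.
Adjacent-term ratio: r(k) = -\frac{2}{9} * (k-\frac{4}{5}) / [(k+1)] ; factor over Q: parameters, x = -\frac{2}{9}, and C = -\frac{12}{5}.
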